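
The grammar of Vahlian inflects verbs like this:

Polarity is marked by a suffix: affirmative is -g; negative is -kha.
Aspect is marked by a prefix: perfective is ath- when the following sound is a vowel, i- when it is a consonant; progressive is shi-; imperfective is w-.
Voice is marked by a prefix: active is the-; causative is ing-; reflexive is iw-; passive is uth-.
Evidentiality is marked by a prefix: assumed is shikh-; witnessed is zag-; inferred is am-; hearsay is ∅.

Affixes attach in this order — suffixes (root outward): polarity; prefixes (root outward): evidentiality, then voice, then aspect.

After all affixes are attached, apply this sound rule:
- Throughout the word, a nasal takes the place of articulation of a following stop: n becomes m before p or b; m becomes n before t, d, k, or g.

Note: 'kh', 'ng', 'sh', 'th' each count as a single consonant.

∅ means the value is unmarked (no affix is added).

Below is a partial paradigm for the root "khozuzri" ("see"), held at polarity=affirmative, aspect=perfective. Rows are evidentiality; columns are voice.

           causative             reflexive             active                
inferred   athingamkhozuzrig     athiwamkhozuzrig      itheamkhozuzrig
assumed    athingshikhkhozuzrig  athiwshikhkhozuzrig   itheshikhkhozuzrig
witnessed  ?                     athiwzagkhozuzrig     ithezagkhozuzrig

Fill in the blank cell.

athingzagkhozuzrig

Attach evidentiality witnessed zag- → zagkhozuzri.
Attach polarity affirmative -g → zagkhozuzrig.
Attach voice causative ing- → ingzagkhozuzrig.
Attach aspect perfective ath- (before vowel 'i') → athingzagkhozuzrig.
Nasal assimilation: no change.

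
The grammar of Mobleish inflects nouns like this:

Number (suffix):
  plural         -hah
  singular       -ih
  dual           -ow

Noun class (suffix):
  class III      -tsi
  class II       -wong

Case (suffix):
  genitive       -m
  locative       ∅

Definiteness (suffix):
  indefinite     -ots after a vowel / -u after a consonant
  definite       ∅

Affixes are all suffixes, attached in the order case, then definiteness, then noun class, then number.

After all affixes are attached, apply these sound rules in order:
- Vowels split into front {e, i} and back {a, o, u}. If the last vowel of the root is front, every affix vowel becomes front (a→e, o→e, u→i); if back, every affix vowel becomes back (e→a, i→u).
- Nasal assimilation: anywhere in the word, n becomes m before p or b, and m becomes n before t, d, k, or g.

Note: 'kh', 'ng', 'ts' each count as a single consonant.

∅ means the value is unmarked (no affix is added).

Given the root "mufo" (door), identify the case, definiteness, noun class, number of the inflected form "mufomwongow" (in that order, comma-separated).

genitive, definite, class II, dual

Segment: mufo-m-wong-ow.
case: -m → genitive.
definiteness: ∅ → definite.
noun class: -wong → class II.
number: -ow → dual.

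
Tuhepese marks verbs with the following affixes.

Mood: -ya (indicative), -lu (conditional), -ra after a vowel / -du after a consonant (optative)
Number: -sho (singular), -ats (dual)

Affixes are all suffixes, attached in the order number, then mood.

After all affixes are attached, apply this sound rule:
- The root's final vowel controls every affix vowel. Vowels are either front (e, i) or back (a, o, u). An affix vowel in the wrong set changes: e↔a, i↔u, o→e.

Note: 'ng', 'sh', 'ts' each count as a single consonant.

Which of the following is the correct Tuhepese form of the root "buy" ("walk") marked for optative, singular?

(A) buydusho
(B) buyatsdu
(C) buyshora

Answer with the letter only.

C

Attach number singular -sho → buysho.
Attach mood optative -ra (after vowel 'o') → buyshora.
Vowel harmony: no change.
So the correct form is buyshora, option (C).
(B) buyatsdu is wrong: it uses dual instead of singular for number.
(A) buydusho is wrong: it has the affixes in the wrong order.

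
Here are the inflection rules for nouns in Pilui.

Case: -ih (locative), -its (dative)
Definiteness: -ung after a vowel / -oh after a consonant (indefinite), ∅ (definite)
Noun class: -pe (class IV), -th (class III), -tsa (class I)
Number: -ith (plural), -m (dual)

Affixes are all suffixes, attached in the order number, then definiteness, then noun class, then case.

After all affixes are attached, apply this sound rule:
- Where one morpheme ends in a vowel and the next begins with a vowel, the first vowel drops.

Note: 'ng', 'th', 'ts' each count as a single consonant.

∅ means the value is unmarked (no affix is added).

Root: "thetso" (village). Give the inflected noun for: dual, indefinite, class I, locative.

thetsomohtsih

Attach number dual -m → thetsom.
Attach definiteness indefinite -oh (after consonant 'm') → thetsomoh.
Attach noun class class I -tsa → thetsomohtsa.
Attach case locative -ih → thetsomohtsaih.
Apply vowel deletion: thetsomohtsaih → thetsomohtsih.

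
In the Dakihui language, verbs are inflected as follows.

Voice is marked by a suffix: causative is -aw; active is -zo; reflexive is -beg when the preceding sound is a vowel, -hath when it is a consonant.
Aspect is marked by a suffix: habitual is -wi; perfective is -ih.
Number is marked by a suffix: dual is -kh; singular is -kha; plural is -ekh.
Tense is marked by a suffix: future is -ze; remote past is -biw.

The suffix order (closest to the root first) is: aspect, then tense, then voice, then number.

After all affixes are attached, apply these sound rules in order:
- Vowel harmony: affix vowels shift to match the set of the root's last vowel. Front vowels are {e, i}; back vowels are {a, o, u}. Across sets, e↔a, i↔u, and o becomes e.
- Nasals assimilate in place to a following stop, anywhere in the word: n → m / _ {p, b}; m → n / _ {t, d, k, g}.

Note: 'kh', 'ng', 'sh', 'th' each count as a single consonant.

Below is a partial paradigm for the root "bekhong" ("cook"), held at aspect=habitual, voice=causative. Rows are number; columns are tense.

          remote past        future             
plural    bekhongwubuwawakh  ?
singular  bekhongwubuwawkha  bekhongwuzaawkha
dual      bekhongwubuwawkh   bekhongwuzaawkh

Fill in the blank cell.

bekhongwuzaawakh

Attach aspect habitual -wi → bekhongwi.
Attach tense future -ze → bekhongwize.
Attach voice causative -aw → bekhongwizeaw.
Attach number plural -ekh → bekhongwizeawekh.
Apply vowel harmony: bekhongwizeawekh → bekhongwuzaawakh.
Nasal assimilation: no change.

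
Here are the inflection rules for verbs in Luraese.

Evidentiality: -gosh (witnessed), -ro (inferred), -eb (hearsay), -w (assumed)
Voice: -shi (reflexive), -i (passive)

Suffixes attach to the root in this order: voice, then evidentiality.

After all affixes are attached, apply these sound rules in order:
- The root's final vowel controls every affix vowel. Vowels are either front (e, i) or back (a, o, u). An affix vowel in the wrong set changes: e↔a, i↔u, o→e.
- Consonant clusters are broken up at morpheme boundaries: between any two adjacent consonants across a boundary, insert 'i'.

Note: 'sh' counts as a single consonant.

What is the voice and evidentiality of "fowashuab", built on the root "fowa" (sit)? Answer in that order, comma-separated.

reflexive, hearsay

Segment: fowa-shi-eb.
voice: -shi → reflexive.
evidentiality: -eb → hearsay.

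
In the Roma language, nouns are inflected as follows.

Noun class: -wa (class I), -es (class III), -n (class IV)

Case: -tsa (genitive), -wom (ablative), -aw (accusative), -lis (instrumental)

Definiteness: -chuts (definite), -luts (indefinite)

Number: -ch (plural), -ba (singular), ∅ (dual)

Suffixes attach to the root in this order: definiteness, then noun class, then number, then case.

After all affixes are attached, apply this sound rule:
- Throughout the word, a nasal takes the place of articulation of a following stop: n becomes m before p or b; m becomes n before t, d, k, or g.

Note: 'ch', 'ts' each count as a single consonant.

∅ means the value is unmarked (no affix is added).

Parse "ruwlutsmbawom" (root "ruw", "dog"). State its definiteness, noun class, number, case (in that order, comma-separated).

indefinite, class IV, singular, ablative

Segment: ruw-luts-n-ba-wom.
definiteness: -luts → indefinite.
noun class: -n → class IV.
number: -ba → singular.
case: -wom → ablative.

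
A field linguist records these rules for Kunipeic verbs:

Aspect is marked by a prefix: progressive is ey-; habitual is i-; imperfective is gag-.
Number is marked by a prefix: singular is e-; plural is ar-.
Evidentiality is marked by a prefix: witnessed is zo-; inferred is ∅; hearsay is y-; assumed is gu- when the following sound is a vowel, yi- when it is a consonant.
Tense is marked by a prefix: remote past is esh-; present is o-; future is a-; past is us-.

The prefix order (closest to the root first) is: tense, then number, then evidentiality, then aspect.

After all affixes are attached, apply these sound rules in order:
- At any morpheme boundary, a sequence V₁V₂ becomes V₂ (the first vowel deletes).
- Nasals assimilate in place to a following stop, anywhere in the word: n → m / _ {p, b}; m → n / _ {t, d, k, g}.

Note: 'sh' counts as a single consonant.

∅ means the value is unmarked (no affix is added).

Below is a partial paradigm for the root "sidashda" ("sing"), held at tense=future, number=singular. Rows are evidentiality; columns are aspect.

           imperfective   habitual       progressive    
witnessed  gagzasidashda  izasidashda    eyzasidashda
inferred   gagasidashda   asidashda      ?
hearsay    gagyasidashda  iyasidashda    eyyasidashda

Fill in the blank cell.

eyasidashda

Attach tense future a- → asidashda.
Attach number singular e- → easidashda.
evidentiality = inferred: zero marking, form stays easidashda.
Attach aspect progressive ey- → eyeasidashda.
Apply vowel deletion: eyeasidashda → eyasidashda.
Nasal assimilation: no change.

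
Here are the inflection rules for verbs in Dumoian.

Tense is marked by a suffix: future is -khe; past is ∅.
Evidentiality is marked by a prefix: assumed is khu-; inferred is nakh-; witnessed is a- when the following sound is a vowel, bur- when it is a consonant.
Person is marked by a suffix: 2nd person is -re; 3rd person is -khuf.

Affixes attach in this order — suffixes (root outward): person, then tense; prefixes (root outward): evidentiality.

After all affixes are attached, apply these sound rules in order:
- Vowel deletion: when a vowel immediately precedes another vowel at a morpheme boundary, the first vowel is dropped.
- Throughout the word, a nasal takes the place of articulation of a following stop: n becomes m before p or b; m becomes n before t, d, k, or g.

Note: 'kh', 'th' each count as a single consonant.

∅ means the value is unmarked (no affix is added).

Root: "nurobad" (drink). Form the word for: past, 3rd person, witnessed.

burnurobadkhuf

Attach person 3rd person -khuf → nurobadkhuf.
Attach evidentiality witnessed bur- (before consonant 'n') → burnurobadkhuf.
tense = past: zero marking, form stays burnurobadkhuf.
Vowel deletion: no change.
Nasal assimilation: no change.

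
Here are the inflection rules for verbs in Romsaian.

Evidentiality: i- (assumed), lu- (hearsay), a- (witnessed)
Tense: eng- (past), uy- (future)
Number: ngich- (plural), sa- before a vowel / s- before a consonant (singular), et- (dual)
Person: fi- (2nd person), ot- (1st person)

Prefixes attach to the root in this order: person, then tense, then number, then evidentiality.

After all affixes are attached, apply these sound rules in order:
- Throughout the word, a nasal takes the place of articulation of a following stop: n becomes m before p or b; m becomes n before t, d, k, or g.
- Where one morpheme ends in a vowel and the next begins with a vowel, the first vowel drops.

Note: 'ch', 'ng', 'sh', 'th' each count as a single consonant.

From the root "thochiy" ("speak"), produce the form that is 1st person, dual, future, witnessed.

Attach person 1st person ot- → otthochiy.
Attach tense future uy- → uyotthochiy.
Attach number dual et- → etuyotthochiy.
Attach evidentiality witnessed a- → aetuyotthochiy.
Nasal assimilation: no change.
Apply vowel deletion: aetuyotthochiy → etuyotthochiy.

etuyotthochiy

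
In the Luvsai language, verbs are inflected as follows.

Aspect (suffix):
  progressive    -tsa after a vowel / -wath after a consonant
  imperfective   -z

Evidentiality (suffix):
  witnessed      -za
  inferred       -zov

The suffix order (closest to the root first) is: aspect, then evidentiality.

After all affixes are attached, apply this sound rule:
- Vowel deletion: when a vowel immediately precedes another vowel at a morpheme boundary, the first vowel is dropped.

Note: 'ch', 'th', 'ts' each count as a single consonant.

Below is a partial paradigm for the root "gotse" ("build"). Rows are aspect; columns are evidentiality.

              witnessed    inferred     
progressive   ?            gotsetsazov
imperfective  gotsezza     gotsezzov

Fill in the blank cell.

Attach aspect progressive -tsa (after vowel 'e') → gotsetsa.
Attach evidentiality witnessed -za → gotsetsaza.
Vowel deletion: no change.

gotsetsaza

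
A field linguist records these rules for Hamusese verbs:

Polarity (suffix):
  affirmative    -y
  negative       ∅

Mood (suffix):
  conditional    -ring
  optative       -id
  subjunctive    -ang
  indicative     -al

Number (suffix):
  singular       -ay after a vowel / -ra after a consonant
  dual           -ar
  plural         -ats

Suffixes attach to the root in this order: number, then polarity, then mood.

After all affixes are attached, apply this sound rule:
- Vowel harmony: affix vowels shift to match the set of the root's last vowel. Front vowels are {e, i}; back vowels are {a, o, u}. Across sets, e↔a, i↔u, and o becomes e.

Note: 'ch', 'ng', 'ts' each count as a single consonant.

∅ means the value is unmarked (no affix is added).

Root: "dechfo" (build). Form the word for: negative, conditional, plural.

Attach number plural -ats → dechfoats.
polarity = negative: zero marking, form stays dechfoats.
Attach mood conditional -ring → dechfoatsring.
Apply vowel harmony: dechfoatsring → dechfoatsrung.

dechfoatsrung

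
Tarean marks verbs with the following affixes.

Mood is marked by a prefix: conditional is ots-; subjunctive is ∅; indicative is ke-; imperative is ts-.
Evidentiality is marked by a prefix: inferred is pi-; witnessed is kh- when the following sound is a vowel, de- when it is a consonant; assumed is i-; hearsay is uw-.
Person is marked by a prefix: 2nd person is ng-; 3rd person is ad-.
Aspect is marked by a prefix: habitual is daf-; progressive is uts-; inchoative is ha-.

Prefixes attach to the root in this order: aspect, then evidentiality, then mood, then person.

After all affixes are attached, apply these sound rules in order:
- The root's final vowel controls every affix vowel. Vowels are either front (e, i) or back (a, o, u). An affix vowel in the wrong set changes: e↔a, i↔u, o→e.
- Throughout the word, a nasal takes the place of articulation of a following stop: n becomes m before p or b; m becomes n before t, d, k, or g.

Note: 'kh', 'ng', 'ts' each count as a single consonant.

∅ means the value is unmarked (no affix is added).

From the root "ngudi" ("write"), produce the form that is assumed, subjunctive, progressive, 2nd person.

ngiitsngudi

Attach aspect progressive uts- → utsngudi.
Attach evidentiality assumed i- → iutsngudi.
mood = subjunctive: zero marking, form stays iutsngudi.
Attach person 2nd person ng- → ngiutsngudi.
Apply vowel harmony: ngiutsngudi → ngiitsngudi.
Nasal assimilation: no change.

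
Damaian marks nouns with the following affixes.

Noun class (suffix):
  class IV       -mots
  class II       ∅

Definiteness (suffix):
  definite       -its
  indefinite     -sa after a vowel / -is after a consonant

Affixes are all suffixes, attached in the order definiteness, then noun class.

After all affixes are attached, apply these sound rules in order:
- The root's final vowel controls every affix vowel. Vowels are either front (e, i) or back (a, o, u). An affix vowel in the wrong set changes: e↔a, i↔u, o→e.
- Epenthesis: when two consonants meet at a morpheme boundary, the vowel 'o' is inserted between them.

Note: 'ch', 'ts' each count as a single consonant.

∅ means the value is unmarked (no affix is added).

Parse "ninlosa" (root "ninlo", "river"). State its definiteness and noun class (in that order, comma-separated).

Segment: ninlo-sa.
definiteness: -sa/is → indefinite.
noun class: ∅ → class II.

indefinite, class II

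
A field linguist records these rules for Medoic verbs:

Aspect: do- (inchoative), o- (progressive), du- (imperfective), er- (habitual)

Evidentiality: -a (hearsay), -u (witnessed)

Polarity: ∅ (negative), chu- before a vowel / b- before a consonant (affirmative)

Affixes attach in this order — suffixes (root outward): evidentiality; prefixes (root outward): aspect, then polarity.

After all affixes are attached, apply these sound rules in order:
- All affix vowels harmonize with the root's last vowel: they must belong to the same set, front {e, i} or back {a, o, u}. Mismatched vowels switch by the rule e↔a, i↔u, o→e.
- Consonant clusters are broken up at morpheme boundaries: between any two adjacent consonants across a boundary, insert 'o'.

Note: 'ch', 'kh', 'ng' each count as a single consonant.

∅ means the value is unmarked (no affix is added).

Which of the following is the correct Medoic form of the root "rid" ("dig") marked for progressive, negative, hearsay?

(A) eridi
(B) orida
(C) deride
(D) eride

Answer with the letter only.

D

Attach aspect progressive o- → orid.
Attach evidentiality hearsay -a → orida.
polarity = negative: zero marking, form stays orida.
Apply vowel harmony: orida → eride.
Epenthesis: no change.
So the correct form is eride, option (D).
(B) orida is wrong: it fails to apply the sound rule(s).
(C) deride is wrong: it uses inchoative instead of progressive for aspect.
(A) eridi is wrong: it uses witnessed instead of hearsay for evidentiality.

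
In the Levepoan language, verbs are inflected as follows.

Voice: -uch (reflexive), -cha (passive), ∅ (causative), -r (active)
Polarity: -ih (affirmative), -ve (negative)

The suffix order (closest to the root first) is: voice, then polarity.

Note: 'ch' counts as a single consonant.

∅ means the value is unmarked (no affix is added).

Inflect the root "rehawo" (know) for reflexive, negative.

rehawouchve

Attach voice reflexive -uch → rehawouch.
Attach polarity negative -ve → rehawouchve.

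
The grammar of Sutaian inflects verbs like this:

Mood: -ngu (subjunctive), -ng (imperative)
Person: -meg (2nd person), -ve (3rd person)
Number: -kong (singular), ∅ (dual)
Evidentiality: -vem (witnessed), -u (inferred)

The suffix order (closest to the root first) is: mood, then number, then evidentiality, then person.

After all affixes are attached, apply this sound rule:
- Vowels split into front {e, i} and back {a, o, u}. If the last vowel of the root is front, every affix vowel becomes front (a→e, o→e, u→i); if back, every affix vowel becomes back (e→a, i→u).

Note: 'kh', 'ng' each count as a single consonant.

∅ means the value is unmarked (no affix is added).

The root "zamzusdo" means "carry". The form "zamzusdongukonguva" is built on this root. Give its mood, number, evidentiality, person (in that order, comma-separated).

Segment: zamzusdo-ngu-kong-u-ve.
mood: -ngu → subjunctive.
number: -kong → singular.
evidentiality: -u → inferred.
person: -ve → 3rd person.

subjunctive, singular, inferred, 3rd person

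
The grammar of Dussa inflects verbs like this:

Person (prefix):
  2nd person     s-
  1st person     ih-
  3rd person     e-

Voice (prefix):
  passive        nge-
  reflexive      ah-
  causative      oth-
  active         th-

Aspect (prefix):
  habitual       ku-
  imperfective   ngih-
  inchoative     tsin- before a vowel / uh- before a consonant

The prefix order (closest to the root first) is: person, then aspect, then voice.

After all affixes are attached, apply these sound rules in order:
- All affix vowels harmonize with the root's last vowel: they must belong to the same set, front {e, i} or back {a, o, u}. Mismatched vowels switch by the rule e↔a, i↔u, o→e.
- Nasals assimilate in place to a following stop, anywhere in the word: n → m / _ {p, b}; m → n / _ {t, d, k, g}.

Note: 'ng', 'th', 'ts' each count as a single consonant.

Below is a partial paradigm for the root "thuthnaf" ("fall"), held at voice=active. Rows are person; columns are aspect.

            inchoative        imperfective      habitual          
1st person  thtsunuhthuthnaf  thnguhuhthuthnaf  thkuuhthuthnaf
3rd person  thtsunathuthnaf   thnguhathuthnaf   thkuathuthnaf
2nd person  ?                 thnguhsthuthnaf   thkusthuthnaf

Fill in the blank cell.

Attach person 2nd person s- → sthuthnaf.
Attach aspect inchoative uh- (before consonant 's') → uhsthuthnaf.
Attach voice active th- → thuhsthuthnaf.
Vowel harmony: no change.
Nasal assimilation: no change.

thuhsthuthnaf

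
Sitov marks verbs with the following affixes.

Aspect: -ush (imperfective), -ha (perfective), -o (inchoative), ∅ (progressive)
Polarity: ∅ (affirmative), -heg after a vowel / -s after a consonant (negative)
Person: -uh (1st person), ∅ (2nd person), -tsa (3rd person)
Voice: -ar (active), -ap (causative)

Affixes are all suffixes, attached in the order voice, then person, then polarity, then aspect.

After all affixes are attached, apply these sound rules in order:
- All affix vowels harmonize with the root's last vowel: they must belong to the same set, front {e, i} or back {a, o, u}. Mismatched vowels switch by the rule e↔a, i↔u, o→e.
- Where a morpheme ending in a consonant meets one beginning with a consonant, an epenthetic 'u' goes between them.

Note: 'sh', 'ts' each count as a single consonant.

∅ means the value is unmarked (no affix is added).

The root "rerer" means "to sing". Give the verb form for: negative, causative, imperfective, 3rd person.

rerereputsehegish

Attach voice causative -ap → rererap.
Attach person 3rd person -tsa → rereraptsa.
Attach polarity negative -heg (after vowel 'a') → rereraptsaheg.
Attach aspect imperfective -ush → rereraptsahegush.
Apply vowel harmony: rereraptsahegush → rerereptsehegish.
Apply epenthesis: rerereptsehegish → rerereputsehegish.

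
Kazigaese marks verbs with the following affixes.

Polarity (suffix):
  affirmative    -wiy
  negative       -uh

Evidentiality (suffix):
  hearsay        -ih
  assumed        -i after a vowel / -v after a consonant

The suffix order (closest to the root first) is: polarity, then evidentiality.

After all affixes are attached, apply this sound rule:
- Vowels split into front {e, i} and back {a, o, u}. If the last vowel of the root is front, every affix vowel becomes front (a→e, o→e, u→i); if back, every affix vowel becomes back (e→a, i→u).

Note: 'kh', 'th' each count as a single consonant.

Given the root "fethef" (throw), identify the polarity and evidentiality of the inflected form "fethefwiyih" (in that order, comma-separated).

Segment: fethef-wiy-ih.
polarity: -wiy → affirmative.
evidentiality: -ih → hearsay.

affirmative, hearsay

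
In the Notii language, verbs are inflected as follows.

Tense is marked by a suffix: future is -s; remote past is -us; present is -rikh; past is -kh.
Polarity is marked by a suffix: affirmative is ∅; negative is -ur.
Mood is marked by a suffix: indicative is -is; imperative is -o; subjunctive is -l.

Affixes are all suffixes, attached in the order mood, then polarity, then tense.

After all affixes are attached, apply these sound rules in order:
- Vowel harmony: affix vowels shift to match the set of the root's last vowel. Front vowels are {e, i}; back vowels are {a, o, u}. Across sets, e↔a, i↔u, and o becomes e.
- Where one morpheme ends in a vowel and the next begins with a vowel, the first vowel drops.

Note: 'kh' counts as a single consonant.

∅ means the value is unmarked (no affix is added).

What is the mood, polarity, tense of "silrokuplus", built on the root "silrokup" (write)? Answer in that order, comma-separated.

Segment: silrokup-l-us.
mood: -l → subjunctive.
polarity: ∅ → affirmative.
tense: -us → remote past.

subjunctive, affirmative, remote past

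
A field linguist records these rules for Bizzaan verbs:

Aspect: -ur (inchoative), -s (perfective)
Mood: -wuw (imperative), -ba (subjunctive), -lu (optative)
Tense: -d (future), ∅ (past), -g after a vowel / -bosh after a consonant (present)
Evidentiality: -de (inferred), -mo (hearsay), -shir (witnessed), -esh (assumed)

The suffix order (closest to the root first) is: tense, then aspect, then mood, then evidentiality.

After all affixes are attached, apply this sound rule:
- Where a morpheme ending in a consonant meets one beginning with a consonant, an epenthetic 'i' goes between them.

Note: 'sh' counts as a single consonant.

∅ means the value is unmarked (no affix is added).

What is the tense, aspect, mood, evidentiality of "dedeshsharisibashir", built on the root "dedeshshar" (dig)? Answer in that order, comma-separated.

past, perfective, subjunctive, witnessed

Segment: dedeshshar-s-ba-shir.
tense: ∅ → past.
aspect: -s → perfective.
mood: -ba → subjunctive.
evidentiality: -shir → witnessed.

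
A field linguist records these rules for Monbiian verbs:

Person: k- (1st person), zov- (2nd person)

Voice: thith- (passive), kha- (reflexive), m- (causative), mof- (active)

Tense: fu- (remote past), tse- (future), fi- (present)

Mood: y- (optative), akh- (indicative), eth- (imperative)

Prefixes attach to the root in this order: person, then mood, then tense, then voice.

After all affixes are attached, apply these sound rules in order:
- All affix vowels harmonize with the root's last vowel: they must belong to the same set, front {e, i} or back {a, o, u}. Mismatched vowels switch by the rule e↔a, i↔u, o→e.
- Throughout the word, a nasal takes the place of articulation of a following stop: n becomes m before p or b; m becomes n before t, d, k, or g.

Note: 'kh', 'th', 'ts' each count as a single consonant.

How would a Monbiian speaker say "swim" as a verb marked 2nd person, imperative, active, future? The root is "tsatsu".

Attach person 2nd person zov- → zovtsatsu.
Attach mood imperative eth- → ethzovtsatsu.
Attach tense future tse- → tseethzovtsatsu.
Attach voice active mof- → moftseethzovtsatsu.
Apply vowel harmony: moftseethzovtsatsu → moftsaathzovtsatsu.
Nasal assimilation: no change.

moftsaathzovtsatsu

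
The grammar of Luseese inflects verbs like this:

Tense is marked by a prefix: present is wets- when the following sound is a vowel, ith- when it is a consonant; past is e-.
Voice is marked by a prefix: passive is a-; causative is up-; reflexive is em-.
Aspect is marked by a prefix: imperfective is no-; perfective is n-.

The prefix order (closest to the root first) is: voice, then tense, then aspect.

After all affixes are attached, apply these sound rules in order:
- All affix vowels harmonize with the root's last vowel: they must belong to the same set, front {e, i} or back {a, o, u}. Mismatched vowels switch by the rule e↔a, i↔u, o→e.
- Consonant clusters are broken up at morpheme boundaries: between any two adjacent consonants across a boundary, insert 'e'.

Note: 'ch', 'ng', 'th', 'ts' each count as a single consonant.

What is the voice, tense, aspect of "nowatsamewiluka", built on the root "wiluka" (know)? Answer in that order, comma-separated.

Segment: no-wets-em-wiluka.
voice: em- → reflexive.
tense: wets/ith- → present.
aspect: no- → imperfective.

reflexive, present, imperfective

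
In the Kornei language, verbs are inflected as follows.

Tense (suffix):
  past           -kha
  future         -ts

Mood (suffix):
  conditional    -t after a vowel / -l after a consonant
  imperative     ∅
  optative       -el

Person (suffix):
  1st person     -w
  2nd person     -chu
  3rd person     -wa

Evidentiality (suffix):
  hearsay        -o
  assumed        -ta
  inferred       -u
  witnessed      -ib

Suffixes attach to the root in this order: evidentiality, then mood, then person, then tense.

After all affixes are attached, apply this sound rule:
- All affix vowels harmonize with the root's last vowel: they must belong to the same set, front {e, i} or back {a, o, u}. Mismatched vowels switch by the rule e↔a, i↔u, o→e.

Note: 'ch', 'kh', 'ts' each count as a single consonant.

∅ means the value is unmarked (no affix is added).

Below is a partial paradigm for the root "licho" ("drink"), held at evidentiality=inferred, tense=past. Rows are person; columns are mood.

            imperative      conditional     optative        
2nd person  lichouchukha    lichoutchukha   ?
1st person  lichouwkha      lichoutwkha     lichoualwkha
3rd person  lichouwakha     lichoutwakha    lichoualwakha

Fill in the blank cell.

Attach evidentiality inferred -u → lichou.
Attach mood optative -el → lichouel.
Attach person 2nd person -chu → lichouelchu.
Attach tense past -kha → lichouelchukha.
Apply vowel harmony: lichouelchukha → lichoualchukha.

lichoualchukha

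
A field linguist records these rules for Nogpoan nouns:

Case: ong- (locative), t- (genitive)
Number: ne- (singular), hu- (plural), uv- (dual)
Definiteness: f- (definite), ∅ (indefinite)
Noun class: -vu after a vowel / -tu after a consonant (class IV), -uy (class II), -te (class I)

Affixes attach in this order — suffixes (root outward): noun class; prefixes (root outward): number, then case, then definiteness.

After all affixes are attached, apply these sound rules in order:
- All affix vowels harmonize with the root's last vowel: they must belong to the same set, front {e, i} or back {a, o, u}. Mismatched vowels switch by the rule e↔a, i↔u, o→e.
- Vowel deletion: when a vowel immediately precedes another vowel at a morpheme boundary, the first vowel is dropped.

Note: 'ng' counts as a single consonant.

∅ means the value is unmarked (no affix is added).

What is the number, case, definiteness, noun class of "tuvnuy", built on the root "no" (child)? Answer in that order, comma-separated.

dual, genitive, indefinite, class II

Segment: t-uv-no-uy.
number: uv- → dual.
case: t- → genitive.
definiteness: ∅ → indefinite.
noun class: -uy → class II.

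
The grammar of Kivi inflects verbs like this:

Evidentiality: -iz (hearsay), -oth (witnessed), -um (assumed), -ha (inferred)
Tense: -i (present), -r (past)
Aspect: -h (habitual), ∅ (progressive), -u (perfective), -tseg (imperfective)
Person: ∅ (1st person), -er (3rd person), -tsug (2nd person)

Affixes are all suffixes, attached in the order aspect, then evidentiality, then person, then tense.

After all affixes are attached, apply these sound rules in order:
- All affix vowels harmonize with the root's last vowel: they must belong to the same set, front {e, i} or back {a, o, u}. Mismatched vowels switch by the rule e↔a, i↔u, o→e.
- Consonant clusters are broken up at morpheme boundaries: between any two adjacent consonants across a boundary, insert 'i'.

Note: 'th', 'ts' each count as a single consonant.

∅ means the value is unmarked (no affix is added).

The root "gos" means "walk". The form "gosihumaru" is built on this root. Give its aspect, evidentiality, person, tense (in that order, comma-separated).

Segment: gos-h-um-er-i.
aspect: -h → habitual.
evidentiality: -um → assumed.
person: -er → 3rd person.
tense: -i → present.

habitual, assumed, 3rd person, present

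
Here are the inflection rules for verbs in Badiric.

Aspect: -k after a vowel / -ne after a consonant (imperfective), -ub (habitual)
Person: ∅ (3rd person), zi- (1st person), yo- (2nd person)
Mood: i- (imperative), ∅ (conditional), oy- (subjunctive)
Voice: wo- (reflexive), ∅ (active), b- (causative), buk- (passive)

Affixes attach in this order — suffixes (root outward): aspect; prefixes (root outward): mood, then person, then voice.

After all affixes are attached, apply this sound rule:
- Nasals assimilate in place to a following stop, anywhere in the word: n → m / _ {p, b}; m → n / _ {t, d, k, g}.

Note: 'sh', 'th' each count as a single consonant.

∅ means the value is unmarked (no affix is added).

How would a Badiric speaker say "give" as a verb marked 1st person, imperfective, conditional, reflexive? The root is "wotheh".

mood = conditional: zero marking, form stays wotheh.
Attach person 1st person zi- → ziwotheh.
Attach voice reflexive wo- → woziwotheh.
Attach aspect imperfective -ne (after consonant 'h') → woziwothehne.
Nasal assimilation: no change.

woziwothehne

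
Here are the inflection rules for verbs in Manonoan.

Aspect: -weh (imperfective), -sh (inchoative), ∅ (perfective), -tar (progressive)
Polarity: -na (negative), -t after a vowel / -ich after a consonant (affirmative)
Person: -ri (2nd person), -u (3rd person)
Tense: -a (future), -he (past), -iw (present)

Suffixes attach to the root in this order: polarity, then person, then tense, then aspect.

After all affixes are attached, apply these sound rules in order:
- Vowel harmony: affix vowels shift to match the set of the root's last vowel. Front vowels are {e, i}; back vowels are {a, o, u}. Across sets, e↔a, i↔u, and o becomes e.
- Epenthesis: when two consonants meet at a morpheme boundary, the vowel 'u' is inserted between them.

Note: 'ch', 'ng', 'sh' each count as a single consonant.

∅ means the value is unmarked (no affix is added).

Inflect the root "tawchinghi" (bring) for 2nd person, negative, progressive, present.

Attach polarity negative -na → tawchinghina.
Attach person 2nd person -ri → tawchinghinari.
Attach tense present -iw → tawchinghinariiw.
Attach aspect progressive -tar → tawchinghinariiwtar.
Apply vowel harmony: tawchinghinariiwtar → tawchinghineriiwter.
Apply epenthesis: tawchinghineriiwter → tawchinghineriiwuter.

tawchinghineriiwuter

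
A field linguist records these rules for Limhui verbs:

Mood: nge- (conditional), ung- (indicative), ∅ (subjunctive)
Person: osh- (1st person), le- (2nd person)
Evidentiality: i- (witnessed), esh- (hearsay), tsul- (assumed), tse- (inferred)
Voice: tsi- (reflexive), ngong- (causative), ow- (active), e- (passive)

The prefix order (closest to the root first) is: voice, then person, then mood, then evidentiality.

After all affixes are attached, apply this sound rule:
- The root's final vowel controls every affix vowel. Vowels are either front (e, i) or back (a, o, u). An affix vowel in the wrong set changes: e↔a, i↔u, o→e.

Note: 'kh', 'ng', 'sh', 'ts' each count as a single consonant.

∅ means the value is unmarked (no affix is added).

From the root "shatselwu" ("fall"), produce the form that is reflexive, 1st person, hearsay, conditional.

Attach voice reflexive tsi- → tsishatselwu.
Attach person 1st person osh- → oshtsishatselwu.
Attach mood conditional nge- → ngeoshtsishatselwu.
Attach evidentiality hearsay esh- → eshngeoshtsishatselwu.
Apply vowel harmony: eshngeoshtsishatselwu → ashngaoshtsushatselwu.

ashngaoshtsushatselwu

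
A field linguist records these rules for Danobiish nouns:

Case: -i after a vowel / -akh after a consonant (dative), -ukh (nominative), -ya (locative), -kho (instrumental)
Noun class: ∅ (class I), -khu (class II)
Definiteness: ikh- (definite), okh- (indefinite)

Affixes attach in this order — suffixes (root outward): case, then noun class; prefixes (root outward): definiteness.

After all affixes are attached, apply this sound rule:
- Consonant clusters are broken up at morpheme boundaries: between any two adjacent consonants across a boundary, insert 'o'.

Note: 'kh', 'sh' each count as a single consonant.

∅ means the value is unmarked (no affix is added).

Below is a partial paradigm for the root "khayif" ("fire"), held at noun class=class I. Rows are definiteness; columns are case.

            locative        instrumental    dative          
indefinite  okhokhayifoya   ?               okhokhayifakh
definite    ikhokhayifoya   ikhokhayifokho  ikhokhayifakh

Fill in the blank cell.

Attach case instrumental -kho → khayifkho.
noun class = class I: zero marking, form stays khayifkho.
Attach definiteness indefinite okh- → okhkhayifkho.
Apply epenthesis: okhkhayifkho → okhokhayifokho.

okhokhayifokho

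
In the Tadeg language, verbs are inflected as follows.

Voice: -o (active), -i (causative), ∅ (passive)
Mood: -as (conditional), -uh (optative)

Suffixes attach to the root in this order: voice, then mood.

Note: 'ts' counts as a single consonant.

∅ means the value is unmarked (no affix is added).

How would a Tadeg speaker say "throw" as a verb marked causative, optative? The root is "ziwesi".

ziwesiiuh

Attach voice causative -i → ziwesii.
Attach mood optative -uh → ziwesiiuh.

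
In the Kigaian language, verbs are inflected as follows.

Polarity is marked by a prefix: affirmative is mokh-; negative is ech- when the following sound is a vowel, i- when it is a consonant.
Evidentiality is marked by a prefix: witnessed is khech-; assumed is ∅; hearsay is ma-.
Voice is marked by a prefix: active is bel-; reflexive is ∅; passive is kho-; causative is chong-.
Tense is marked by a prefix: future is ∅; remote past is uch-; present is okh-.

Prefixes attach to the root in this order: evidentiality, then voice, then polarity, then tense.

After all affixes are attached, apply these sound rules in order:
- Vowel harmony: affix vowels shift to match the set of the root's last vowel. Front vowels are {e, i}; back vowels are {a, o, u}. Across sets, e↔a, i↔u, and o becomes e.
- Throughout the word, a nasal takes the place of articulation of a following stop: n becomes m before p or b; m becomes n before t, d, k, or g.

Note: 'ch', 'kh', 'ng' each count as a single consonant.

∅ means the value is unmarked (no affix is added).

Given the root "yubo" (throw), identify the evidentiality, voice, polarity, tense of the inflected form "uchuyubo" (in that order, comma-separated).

Segment: uch-i-yubo.
evidentiality: ∅ → assumed.
voice: ∅ → reflexive.
polarity: ech/i- → negative.
tense: uch- → remote past.

assumed, reflexive, negative, remote past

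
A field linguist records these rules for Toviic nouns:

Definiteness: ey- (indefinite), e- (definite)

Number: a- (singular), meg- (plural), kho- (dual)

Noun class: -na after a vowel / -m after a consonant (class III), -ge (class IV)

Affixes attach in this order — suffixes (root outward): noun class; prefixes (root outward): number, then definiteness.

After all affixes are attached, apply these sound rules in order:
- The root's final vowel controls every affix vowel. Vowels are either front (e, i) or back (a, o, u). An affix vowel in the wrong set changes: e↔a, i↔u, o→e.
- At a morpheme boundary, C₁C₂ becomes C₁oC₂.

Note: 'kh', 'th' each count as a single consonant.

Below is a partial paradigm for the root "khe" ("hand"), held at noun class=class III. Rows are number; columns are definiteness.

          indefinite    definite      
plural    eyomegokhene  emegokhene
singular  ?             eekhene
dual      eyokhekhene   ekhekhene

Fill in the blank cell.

Attach number singular a- → akhe.
Attach noun class class III -na (after vowel 'e') → akhena.
Attach definiteness indefinite ey- → eyakhena.
Apply vowel harmony: eyakhena → eyekhene.
Epenthesis: no change.

eyekhene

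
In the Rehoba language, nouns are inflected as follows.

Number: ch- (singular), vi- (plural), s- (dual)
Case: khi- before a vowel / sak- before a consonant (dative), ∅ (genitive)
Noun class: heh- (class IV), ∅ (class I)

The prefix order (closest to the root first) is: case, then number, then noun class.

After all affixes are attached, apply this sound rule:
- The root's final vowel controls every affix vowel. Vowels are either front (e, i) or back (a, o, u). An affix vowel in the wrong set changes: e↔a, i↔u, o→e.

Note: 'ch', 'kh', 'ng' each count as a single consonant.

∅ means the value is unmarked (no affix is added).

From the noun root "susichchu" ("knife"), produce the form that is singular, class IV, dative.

Attach case dative sak- (before consonant 's') → saksusichchu.
Attach number singular ch- → chsaksusichchu.
Attach noun class class IV heh- → hehchsaksusichchu.
Apply vowel harmony: hehchsaksusichchu → hahchsaksusichchu.

hahchsaksusichchu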